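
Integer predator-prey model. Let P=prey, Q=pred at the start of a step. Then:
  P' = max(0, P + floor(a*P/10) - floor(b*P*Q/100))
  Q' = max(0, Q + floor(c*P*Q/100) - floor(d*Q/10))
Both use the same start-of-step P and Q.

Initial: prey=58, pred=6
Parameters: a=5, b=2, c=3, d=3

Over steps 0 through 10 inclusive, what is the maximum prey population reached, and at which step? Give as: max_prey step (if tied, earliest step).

Step 1: prey: 58+29-6=81; pred: 6+10-1=15
Step 2: prey: 81+40-24=97; pred: 15+36-4=47
Step 3: prey: 97+48-91=54; pred: 47+136-14=169
Step 4: prey: 54+27-182=0; pred: 169+273-50=392
Step 5: prey: 0+0-0=0; pred: 392+0-117=275
Step 6: prey: 0+0-0=0; pred: 275+0-82=193
Step 7: prey: 0+0-0=0; pred: 193+0-57=136
Step 8: prey: 0+0-0=0; pred: 136+0-40=96
Step 9: prey: 0+0-0=0; pred: 96+0-28=68
Step 10: prey: 0+0-0=0; pred: 68+0-20=48
Max prey = 97 at step 2

Answer: 97 2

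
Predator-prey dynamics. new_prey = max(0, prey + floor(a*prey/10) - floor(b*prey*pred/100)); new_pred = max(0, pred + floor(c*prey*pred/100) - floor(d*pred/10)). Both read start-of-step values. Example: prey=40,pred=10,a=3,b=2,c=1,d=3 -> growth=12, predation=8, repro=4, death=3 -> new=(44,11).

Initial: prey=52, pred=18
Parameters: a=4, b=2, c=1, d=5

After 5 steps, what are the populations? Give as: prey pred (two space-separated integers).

Step 1: prey: 52+20-18=54; pred: 18+9-9=18
Step 2: prey: 54+21-19=56; pred: 18+9-9=18
Step 3: prey: 56+22-20=58; pred: 18+10-9=19
Step 4: prey: 58+23-22=59; pred: 19+11-9=21
Step 5: prey: 59+23-24=58; pred: 21+12-10=23

Answer: 58 23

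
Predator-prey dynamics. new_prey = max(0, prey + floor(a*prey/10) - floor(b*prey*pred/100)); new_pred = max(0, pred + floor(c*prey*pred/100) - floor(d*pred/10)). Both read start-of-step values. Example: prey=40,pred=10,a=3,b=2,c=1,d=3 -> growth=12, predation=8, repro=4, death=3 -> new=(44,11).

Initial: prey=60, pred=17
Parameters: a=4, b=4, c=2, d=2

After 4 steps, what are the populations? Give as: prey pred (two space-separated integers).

Step 1: prey: 60+24-40=44; pred: 17+20-3=34
Step 2: prey: 44+17-59=2; pred: 34+29-6=57
Step 3: prey: 2+0-4=0; pred: 57+2-11=48
Step 4: prey: 0+0-0=0; pred: 48+0-9=39

Answer: 0 39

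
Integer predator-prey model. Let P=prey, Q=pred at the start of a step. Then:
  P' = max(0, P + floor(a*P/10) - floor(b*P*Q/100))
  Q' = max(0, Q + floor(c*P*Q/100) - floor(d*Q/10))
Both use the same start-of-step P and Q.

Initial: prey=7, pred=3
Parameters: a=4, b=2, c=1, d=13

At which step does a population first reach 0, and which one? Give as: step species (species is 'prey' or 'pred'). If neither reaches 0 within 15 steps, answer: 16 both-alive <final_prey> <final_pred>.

Step 1: prey: 7+2-0=9; pred: 3+0-3=0
First extinction: pred at step 1

Answer: 1 pred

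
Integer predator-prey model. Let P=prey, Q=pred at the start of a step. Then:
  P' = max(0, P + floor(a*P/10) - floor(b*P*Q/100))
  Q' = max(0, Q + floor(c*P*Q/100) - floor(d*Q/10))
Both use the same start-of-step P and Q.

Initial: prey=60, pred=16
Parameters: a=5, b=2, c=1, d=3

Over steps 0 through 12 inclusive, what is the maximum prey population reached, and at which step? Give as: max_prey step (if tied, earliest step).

Step 1: prey: 60+30-19=71; pred: 16+9-4=21
Step 2: prey: 71+35-29=77; pred: 21+14-6=29
Step 3: prey: 77+38-44=71; pred: 29+22-8=43
Step 4: prey: 71+35-61=45; pred: 43+30-12=61
Step 5: prey: 45+22-54=13; pred: 61+27-18=70
Step 6: prey: 13+6-18=1; pred: 70+9-21=58
Step 7: prey: 1+0-1=0; pred: 58+0-17=41
Step 8: prey: 0+0-0=0; pred: 41+0-12=29
Step 9: prey: 0+0-0=0; pred: 29+0-8=21
Step 10: prey: 0+0-0=0; pred: 21+0-6=15
Step 11: prey: 0+0-0=0; pred: 15+0-4=11
Step 12: prey: 0+0-0=0; pred: 11+0-3=8
Max prey = 77 at step 2

Answer: 77 2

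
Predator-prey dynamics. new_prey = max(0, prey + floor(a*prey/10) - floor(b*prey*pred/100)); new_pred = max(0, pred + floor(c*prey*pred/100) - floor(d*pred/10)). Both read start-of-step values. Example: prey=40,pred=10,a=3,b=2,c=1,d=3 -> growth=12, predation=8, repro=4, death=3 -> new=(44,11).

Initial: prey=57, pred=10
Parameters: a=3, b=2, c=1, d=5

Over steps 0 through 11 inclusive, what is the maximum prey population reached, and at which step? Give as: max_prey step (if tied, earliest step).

Step 1: prey: 57+17-11=63; pred: 10+5-5=10
Step 2: prey: 63+18-12=69; pred: 10+6-5=11
Step 3: prey: 69+20-15=74; pred: 11+7-5=13
Step 4: prey: 74+22-19=77; pred: 13+9-6=16
Step 5: prey: 77+23-24=76; pred: 16+12-8=20
Step 6: prey: 76+22-30=68; pred: 20+15-10=25
Step 7: prey: 68+20-34=54; pred: 25+17-12=30
Step 8: prey: 54+16-32=38; pred: 30+16-15=31
Step 9: prey: 38+11-23=26; pred: 31+11-15=27
Step 10: prey: 26+7-14=19; pred: 27+7-13=21
Step 11: prey: 19+5-7=17; pred: 21+3-10=14
Max prey = 77 at step 4

Answer: 77 4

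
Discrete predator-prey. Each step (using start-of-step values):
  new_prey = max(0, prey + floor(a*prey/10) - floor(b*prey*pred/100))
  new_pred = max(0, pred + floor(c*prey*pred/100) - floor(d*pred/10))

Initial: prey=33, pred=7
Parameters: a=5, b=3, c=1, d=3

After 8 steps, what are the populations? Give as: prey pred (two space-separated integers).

Answer: 1 57

Derivation:
Step 1: prey: 33+16-6=43; pred: 7+2-2=7
Step 2: prey: 43+21-9=55; pred: 7+3-2=8
Step 3: prey: 55+27-13=69; pred: 8+4-2=10
Step 4: prey: 69+34-20=83; pred: 10+6-3=13
Step 5: prey: 83+41-32=92; pred: 13+10-3=20
Step 6: prey: 92+46-55=83; pred: 20+18-6=32
Step 7: prey: 83+41-79=45; pred: 32+26-9=49
Step 8: prey: 45+22-66=1; pred: 49+22-14=57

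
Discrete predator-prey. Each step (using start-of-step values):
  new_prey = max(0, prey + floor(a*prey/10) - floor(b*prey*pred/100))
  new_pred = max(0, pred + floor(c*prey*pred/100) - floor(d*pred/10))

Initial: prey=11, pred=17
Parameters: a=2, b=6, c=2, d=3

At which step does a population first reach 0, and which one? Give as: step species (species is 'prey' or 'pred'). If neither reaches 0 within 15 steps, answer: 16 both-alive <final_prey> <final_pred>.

Step 1: prey: 11+2-11=2; pred: 17+3-5=15
Step 2: prey: 2+0-1=1; pred: 15+0-4=11
Step 3: prey: 1+0-0=1; pred: 11+0-3=8
Step 4: prey: 1+0-0=1; pred: 8+0-2=6
Step 5: prey: 1+0-0=1; pred: 6+0-1=5
Step 6: prey: 1+0-0=1; pred: 5+0-1=4
Step 7: prey: 1+0-0=1; pred: 4+0-1=3
Step 8: prey: 1+0-0=1; pred: 3+0-0=3
Steps 9-15: state stable at prey=1, pred=3 (no change)
No extinction within 15 steps

Answer: 16 both-alive 1 3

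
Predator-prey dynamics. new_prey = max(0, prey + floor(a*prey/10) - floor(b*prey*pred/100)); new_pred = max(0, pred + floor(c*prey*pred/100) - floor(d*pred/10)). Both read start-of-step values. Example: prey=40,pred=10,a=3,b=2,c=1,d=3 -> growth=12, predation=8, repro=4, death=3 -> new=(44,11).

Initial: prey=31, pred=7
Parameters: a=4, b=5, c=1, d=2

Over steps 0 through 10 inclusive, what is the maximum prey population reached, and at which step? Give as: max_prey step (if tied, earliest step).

Answer: 33 1

Derivation:
Step 1: prey: 31+12-10=33; pred: 7+2-1=8
Step 2: prey: 33+13-13=33; pred: 8+2-1=9
Step 3: prey: 33+13-14=32; pred: 9+2-1=10
Step 4: prey: 32+12-16=28; pred: 10+3-2=11
Step 5: prey: 28+11-15=24; pred: 11+3-2=12
Step 6: prey: 24+9-14=19; pred: 12+2-2=12
Step 7: prey: 19+7-11=15; pred: 12+2-2=12
Step 8: prey: 15+6-9=12; pred: 12+1-2=11
Step 9: prey: 12+4-6=10; pred: 11+1-2=10
Step 10: prey: 10+4-5=9; pred: 10+1-2=9
Max prey = 33 at step 1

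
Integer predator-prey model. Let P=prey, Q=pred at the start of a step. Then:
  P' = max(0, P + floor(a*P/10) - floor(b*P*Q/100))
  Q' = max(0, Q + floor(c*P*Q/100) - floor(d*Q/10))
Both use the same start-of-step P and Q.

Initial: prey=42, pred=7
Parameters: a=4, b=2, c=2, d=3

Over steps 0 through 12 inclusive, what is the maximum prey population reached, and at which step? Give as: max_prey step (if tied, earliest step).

Step 1: prey: 42+16-5=53; pred: 7+5-2=10
Step 2: prey: 53+21-10=64; pred: 10+10-3=17
Step 3: prey: 64+25-21=68; pred: 17+21-5=33
Step 4: prey: 68+27-44=51; pred: 33+44-9=68
Step 5: prey: 51+20-69=2; pred: 68+69-20=117
Step 6: prey: 2+0-4=0; pred: 117+4-35=86
Step 7: prey: 0+0-0=0; pred: 86+0-25=61
Step 8: prey: 0+0-0=0; pred: 61+0-18=43
Step 9: prey: 0+0-0=0; pred: 43+0-12=31
Step 10: prey: 0+0-0=0; pred: 31+0-9=22
Step 11: prey: 0+0-0=0; pred: 22+0-6=16
Step 12: prey: 0+0-0=0; pred: 16+0-4=12
Max prey = 68 at step 3

Answer: 68 3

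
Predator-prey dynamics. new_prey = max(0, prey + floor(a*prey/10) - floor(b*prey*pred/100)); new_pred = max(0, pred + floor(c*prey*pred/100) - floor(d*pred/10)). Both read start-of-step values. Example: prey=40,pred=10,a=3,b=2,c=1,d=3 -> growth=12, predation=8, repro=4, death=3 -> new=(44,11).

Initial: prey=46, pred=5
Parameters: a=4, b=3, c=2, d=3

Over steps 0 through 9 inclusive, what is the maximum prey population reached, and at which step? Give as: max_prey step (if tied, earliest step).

Answer: 68 2

Derivation:
Step 1: prey: 46+18-6=58; pred: 5+4-1=8
Step 2: prey: 58+23-13=68; pred: 8+9-2=15
Step 3: prey: 68+27-30=65; pred: 15+20-4=31
Step 4: prey: 65+26-60=31; pred: 31+40-9=62
Step 5: prey: 31+12-57=0; pred: 62+38-18=82
Step 6: prey: 0+0-0=0; pred: 82+0-24=58
Step 7: prey: 0+0-0=0; pred: 58+0-17=41
Step 8: prey: 0+0-0=0; pred: 41+0-12=29
Step 9: prey: 0+0-0=0; pred: 29+0-8=21
Max prey = 68 at step 2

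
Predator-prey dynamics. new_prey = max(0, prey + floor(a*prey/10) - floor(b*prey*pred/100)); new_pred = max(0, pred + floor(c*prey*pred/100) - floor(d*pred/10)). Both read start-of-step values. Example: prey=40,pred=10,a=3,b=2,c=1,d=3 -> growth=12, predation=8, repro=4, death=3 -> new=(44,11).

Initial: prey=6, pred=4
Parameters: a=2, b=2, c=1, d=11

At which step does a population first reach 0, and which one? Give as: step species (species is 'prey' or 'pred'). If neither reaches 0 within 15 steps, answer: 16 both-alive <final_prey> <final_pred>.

Answer: 1 pred

Derivation:
Step 1: prey: 6+1-0=7; pred: 4+0-4=0
First extinction: pred at step 1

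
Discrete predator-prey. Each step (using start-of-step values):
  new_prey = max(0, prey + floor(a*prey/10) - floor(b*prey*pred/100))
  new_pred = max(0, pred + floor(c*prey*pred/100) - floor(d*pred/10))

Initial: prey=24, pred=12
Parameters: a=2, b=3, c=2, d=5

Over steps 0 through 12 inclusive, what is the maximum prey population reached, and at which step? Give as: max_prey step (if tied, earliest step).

Step 1: prey: 24+4-8=20; pred: 12+5-6=11
Step 2: prey: 20+4-6=18; pred: 11+4-5=10
Step 3: prey: 18+3-5=16; pred: 10+3-5=8
Step 4: prey: 16+3-3=16; pred: 8+2-4=6
Step 5: prey: 16+3-2=17; pred: 6+1-3=4
Step 6: prey: 17+3-2=18; pred: 4+1-2=3
Step 7: prey: 18+3-1=20; pred: 3+1-1=3
Step 8: prey: 20+4-1=23; pred: 3+1-1=3
Step 9: prey: 23+4-2=25; pred: 3+1-1=3
Step 10: prey: 25+5-2=28; pred: 3+1-1=3
Step 11: prey: 28+5-2=31; pred: 3+1-1=3
Step 12: prey: 31+6-2=35; pred: 3+1-1=3
Max prey = 35 at step 12

Answer: 35 12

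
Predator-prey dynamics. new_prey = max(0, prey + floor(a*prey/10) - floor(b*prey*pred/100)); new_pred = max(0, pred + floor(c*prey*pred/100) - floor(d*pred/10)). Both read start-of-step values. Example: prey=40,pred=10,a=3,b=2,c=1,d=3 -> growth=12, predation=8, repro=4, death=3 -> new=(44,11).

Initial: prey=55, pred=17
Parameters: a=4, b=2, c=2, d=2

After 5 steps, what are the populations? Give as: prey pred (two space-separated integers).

Answer: 0 80

Derivation:
Step 1: prey: 55+22-18=59; pred: 17+18-3=32
Step 2: prey: 59+23-37=45; pred: 32+37-6=63
Step 3: prey: 45+18-56=7; pred: 63+56-12=107
Step 4: prey: 7+2-14=0; pred: 107+14-21=100
Step 5: prey: 0+0-0=0; pred: 100+0-20=80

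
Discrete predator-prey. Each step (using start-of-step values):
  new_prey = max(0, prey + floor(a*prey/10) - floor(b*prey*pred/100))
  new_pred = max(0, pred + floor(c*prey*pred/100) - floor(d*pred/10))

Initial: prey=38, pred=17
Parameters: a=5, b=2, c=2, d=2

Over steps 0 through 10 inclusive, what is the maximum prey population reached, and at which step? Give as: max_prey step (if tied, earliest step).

Answer: 45 1

Derivation:
Step 1: prey: 38+19-12=45; pred: 17+12-3=26
Step 2: prey: 45+22-23=44; pred: 26+23-5=44
Step 3: prey: 44+22-38=28; pred: 44+38-8=74
Step 4: prey: 28+14-41=1; pred: 74+41-14=101
Step 5: prey: 1+0-2=0; pred: 101+2-20=83
Step 6: prey: 0+0-0=0; pred: 83+0-16=67
Step 7: prey: 0+0-0=0; pred: 67+0-13=54
Step 8: prey: 0+0-0=0; pred: 54+0-10=44
Step 9: prey: 0+0-0=0; pred: 44+0-8=36
Step 10: prey: 0+0-0=0; pred: 36+0-7=29
Max prey = 45 at step 1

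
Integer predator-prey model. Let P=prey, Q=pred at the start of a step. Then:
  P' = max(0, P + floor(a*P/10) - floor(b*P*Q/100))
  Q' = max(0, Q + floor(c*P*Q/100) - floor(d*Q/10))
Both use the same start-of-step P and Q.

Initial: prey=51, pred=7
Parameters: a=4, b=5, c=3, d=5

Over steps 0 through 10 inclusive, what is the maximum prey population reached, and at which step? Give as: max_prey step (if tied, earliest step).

Answer: 54 1

Derivation:
Step 1: prey: 51+20-17=54; pred: 7+10-3=14
Step 2: prey: 54+21-37=38; pred: 14+22-7=29
Step 3: prey: 38+15-55=0; pred: 29+33-14=48
Step 4: prey: 0+0-0=0; pred: 48+0-24=24
Step 5: prey: 0+0-0=0; pred: 24+0-12=12
Step 6: prey: 0+0-0=0; pred: 12+0-6=6
Step 7: prey: 0+0-0=0; pred: 6+0-3=3
Step 8: prey: 0+0-0=0; pred: 3+0-1=2
Step 9: prey: 0+0-0=0; pred: 2+0-1=1
Step 10: prey: 0+0-0=0; pred: 1+0-0=1
Max prey = 54 at step 1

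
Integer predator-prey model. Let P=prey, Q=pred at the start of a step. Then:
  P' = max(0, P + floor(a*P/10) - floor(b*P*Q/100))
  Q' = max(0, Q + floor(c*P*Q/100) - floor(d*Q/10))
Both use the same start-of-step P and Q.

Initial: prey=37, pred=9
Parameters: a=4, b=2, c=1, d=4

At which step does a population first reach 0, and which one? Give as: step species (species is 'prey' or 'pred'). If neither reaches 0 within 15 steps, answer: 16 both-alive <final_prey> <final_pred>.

Answer: 16 both-alive 1 5

Derivation:
Step 1: prey: 37+14-6=45; pred: 9+3-3=9
Step 2: prey: 45+18-8=55; pred: 9+4-3=10
Step 3: prey: 55+22-11=66; pred: 10+5-4=11
Step 4: prey: 66+26-14=78; pred: 11+7-4=14
Step 5: prey: 78+31-21=88; pred: 14+10-5=19
Step 6: prey: 88+35-33=90; pred: 19+16-7=28
Step 7: prey: 90+36-50=76; pred: 28+25-11=42
Step 8: prey: 76+30-63=43; pred: 42+31-16=57
Step 9: prey: 43+17-49=11; pred: 57+24-22=59
Step 10: prey: 11+4-12=3; pred: 59+6-23=42
Step 11: prey: 3+1-2=2; pred: 42+1-16=27
Step 12: prey: 2+0-1=1; pred: 27+0-10=17
Step 13: prey: 1+0-0=1; pred: 17+0-6=11
Step 14: prey: 1+0-0=1; pred: 11+0-4=7
Step 15: prey: 1+0-0=1; pred: 7+0-2=5
No extinction within 15 steps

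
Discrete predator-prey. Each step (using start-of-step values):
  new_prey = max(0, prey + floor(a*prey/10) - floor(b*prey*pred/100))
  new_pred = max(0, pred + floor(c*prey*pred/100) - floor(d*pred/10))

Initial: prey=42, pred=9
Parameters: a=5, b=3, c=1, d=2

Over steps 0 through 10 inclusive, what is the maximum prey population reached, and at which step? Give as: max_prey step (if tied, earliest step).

Step 1: prey: 42+21-11=52; pred: 9+3-1=11
Step 2: prey: 52+26-17=61; pred: 11+5-2=14
Step 3: prey: 61+30-25=66; pred: 14+8-2=20
Step 4: prey: 66+33-39=60; pred: 20+13-4=29
Step 5: prey: 60+30-52=38; pred: 29+17-5=41
Step 6: prey: 38+19-46=11; pred: 41+15-8=48
Step 7: prey: 11+5-15=1; pred: 48+5-9=44
Step 8: prey: 1+0-1=0; pred: 44+0-8=36
Step 9: prey: 0+0-0=0; pred: 36+0-7=29
Step 10: prey: 0+0-0=0; pred: 29+0-5=24
Max prey = 66 at step 3

Answer: 66 3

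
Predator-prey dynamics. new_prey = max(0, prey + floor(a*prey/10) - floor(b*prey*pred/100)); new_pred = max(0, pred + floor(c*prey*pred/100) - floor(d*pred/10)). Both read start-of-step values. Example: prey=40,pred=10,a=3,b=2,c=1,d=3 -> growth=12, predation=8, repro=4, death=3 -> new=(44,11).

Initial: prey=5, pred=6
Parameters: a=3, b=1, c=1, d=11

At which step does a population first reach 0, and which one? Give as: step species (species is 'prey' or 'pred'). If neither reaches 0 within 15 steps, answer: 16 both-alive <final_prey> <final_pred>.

Answer: 1 pred

Derivation:
Step 1: prey: 5+1-0=6; pred: 6+0-6=0
First extinction: pred at step 1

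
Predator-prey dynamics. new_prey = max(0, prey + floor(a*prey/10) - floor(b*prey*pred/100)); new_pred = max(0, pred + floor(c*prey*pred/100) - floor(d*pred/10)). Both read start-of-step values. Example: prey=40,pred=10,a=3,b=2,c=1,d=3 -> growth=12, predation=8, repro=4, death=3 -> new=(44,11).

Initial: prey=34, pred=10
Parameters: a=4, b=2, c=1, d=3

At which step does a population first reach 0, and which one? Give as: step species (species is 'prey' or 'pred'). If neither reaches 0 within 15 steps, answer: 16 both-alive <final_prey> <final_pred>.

Answer: 16 both-alive 1 8

Derivation:
Step 1: prey: 34+13-6=41; pred: 10+3-3=10
Step 2: prey: 41+16-8=49; pred: 10+4-3=11
Step 3: prey: 49+19-10=58; pred: 11+5-3=13
Step 4: prey: 58+23-15=66; pred: 13+7-3=17
Step 5: prey: 66+26-22=70; pred: 17+11-5=23
Step 6: prey: 70+28-32=66; pred: 23+16-6=33
Step 7: prey: 66+26-43=49; pred: 33+21-9=45
Step 8: prey: 49+19-44=24; pred: 45+22-13=54
Step 9: prey: 24+9-25=8; pred: 54+12-16=50
Step 10: prey: 8+3-8=3; pred: 50+4-15=39
Step 11: prey: 3+1-2=2; pred: 39+1-11=29
Step 12: prey: 2+0-1=1; pred: 29+0-8=21
Step 13: prey: 1+0-0=1; pred: 21+0-6=15
Step 14: prey: 1+0-0=1; pred: 15+0-4=11
Step 15: prey: 1+0-0=1; pred: 11+0-3=8
No extinction within 15 steps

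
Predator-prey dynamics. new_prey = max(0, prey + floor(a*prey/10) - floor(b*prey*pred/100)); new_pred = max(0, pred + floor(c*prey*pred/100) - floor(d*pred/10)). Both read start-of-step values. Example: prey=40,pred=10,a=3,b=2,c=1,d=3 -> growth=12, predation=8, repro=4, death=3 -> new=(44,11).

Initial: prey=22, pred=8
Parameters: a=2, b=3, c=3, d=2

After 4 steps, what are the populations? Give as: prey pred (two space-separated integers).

Answer: 6 27

Derivation:
Step 1: prey: 22+4-5=21; pred: 8+5-1=12
Step 2: prey: 21+4-7=18; pred: 12+7-2=17
Step 3: prey: 18+3-9=12; pred: 17+9-3=23
Step 4: prey: 12+2-8=6; pred: 23+8-4=27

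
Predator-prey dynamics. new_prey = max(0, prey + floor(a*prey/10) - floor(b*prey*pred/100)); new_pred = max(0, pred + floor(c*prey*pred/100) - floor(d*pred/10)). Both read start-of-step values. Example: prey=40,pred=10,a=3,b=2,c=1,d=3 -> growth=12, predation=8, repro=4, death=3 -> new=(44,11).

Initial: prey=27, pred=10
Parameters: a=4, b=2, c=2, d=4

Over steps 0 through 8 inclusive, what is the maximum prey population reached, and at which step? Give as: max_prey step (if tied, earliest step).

Answer: 42 4

Derivation:
Step 1: prey: 27+10-5=32; pred: 10+5-4=11
Step 2: prey: 32+12-7=37; pred: 11+7-4=14
Step 3: prey: 37+14-10=41; pred: 14+10-5=19
Step 4: prey: 41+16-15=42; pred: 19+15-7=27
Step 5: prey: 42+16-22=36; pred: 27+22-10=39
Step 6: prey: 36+14-28=22; pred: 39+28-15=52
Step 7: prey: 22+8-22=8; pred: 52+22-20=54
Step 8: prey: 8+3-8=3; pred: 54+8-21=41
Max prey = 42 at step 4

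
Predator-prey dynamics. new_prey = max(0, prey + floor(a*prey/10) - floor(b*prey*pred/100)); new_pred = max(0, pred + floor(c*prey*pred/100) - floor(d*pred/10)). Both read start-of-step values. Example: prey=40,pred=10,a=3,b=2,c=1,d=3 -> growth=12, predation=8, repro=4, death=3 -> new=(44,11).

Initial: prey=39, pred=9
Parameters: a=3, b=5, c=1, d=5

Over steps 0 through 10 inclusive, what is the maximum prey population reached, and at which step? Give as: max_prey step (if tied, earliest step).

Answer: 110 10

Derivation:
Step 1: prey: 39+11-17=33; pred: 9+3-4=8
Step 2: prey: 33+9-13=29; pred: 8+2-4=6
Step 3: prey: 29+8-8=29; pred: 6+1-3=4
Step 4: prey: 29+8-5=32; pred: 4+1-2=3
Step 5: prey: 32+9-4=37; pred: 3+0-1=2
Step 6: prey: 37+11-3=45; pred: 2+0-1=1
Step 7: prey: 45+13-2=56; pred: 1+0-0=1
Step 8: prey: 56+16-2=70; pred: 1+0-0=1
Step 9: prey: 70+21-3=88; pred: 1+0-0=1
Step 10: prey: 88+26-4=110; pred: 1+0-0=1
Max prey = 110 at step 10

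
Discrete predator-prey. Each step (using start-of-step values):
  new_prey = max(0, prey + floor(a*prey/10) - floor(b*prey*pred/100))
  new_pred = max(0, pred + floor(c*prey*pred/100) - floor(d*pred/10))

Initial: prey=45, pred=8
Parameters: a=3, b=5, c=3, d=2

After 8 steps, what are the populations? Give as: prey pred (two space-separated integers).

Answer: 0 16

Derivation:
Step 1: prey: 45+13-18=40; pred: 8+10-1=17
Step 2: prey: 40+12-34=18; pred: 17+20-3=34
Step 3: prey: 18+5-30=0; pred: 34+18-6=46
Step 4: prey: 0+0-0=0; pred: 46+0-9=37
Step 5: prey: 0+0-0=0; pred: 37+0-7=30
Step 6: prey: 0+0-0=0; pred: 30+0-6=24
Step 7: prey: 0+0-0=0; pred: 24+0-4=20
Step 8: prey: 0+0-0=0; pred: 20+0-4=16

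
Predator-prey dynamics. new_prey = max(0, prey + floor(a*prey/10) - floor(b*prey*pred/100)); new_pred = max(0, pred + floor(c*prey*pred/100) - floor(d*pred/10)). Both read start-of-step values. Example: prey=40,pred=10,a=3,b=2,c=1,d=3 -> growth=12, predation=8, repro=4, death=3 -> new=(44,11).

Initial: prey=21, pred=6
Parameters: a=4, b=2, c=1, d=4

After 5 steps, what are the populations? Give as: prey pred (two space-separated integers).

Answer: 82 5

Derivation:
Step 1: prey: 21+8-2=27; pred: 6+1-2=5
Step 2: prey: 27+10-2=35; pred: 5+1-2=4
Step 3: prey: 35+14-2=47; pred: 4+1-1=4
Step 4: prey: 47+18-3=62; pred: 4+1-1=4
Step 5: prey: 62+24-4=82; pred: 4+2-1=5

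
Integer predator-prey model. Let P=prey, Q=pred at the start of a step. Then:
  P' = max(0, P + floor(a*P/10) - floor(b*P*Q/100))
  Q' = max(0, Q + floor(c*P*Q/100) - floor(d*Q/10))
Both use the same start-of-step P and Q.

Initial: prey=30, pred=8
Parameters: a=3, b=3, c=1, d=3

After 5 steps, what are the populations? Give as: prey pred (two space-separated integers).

Step 1: prey: 30+9-7=32; pred: 8+2-2=8
Step 2: prey: 32+9-7=34; pred: 8+2-2=8
Step 3: prey: 34+10-8=36; pred: 8+2-2=8
Step 4: prey: 36+10-8=38; pred: 8+2-2=8
Step 5: prey: 38+11-9=40; pred: 8+3-2=9

Answer: 40 9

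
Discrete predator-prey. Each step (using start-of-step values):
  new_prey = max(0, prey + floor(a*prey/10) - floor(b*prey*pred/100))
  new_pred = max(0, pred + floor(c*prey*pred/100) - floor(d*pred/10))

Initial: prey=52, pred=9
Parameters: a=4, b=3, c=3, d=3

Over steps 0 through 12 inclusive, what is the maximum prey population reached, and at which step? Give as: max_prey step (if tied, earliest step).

Answer: 58 1

Derivation:
Step 1: prey: 52+20-14=58; pred: 9+14-2=21
Step 2: prey: 58+23-36=45; pred: 21+36-6=51
Step 3: prey: 45+18-68=0; pred: 51+68-15=104
Step 4: prey: 0+0-0=0; pred: 104+0-31=73
Step 5: prey: 0+0-0=0; pred: 73+0-21=52
Step 6: prey: 0+0-0=0; pred: 52+0-15=37
Step 7: prey: 0+0-0=0; pred: 37+0-11=26
Step 8: prey: 0+0-0=0; pred: 26+0-7=19
Step 9: prey: 0+0-0=0; pred: 19+0-5=14
Step 10: prey: 0+0-0=0; pred: 14+0-4=10
Step 11: prey: 0+0-0=0; pred: 10+0-3=7
Step 12: prey: 0+0-0=0; pred: 7+0-2=5
Max prey = 58 at step 1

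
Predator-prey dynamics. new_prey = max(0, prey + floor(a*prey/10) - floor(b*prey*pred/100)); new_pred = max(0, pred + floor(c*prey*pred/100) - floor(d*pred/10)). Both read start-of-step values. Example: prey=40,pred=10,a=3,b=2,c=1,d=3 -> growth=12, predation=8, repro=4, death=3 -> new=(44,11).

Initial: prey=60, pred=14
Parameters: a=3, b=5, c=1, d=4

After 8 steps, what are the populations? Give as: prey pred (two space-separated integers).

Step 1: prey: 60+18-42=36; pred: 14+8-5=17
Step 2: prey: 36+10-30=16; pred: 17+6-6=17
Step 3: prey: 16+4-13=7; pred: 17+2-6=13
Step 4: prey: 7+2-4=5; pred: 13+0-5=8
Step 5: prey: 5+1-2=4; pred: 8+0-3=5
Step 6: prey: 4+1-1=4; pred: 5+0-2=3
Step 7: prey: 4+1-0=5; pred: 3+0-1=2
Step 8: prey: 5+1-0=6; pred: 2+0-0=2

Answer: 6 2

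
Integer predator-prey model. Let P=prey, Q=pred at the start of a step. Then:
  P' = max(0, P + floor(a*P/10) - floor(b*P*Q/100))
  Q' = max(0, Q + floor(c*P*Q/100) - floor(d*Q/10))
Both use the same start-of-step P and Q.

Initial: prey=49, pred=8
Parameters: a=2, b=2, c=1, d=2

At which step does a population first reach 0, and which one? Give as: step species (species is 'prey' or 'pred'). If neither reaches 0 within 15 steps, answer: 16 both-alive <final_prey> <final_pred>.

Step 1: prey: 49+9-7=51; pred: 8+3-1=10
Step 2: prey: 51+10-10=51; pred: 10+5-2=13
Step 3: prey: 51+10-13=48; pred: 13+6-2=17
Step 4: prey: 48+9-16=41; pred: 17+8-3=22
Step 5: prey: 41+8-18=31; pred: 22+9-4=27
Step 6: prey: 31+6-16=21; pred: 27+8-5=30
Step 7: prey: 21+4-12=13; pred: 30+6-6=30
Step 8: prey: 13+2-7=8; pred: 30+3-6=27
Step 9: prey: 8+1-4=5; pred: 27+2-5=24
Step 10: prey: 5+1-2=4; pred: 24+1-4=21
Step 11: prey: 4+0-1=3; pred: 21+0-4=17
Step 12: prey: 3+0-1=2; pred: 17+0-3=14
Step 13: prey: 2+0-0=2; pred: 14+0-2=12
Step 14: prey: 2+0-0=2; pred: 12+0-2=10
Step 15: prey: 2+0-0=2; pred: 10+0-2=8
No extinction within 15 steps

Answer: 16 both-alive 2 8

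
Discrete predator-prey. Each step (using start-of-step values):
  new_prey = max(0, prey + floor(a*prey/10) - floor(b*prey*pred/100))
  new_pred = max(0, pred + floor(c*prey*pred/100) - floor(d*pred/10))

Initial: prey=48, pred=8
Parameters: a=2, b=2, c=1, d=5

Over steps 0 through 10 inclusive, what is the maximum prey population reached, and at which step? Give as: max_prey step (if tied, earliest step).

Step 1: prey: 48+9-7=50; pred: 8+3-4=7
Step 2: prey: 50+10-7=53; pred: 7+3-3=7
Step 3: prey: 53+10-7=56; pred: 7+3-3=7
Step 4: prey: 56+11-7=60; pred: 7+3-3=7
Step 5: prey: 60+12-8=64; pred: 7+4-3=8
Step 6: prey: 64+12-10=66; pred: 8+5-4=9
Step 7: prey: 66+13-11=68; pred: 9+5-4=10
Step 8: prey: 68+13-13=68; pred: 10+6-5=11
Step 9: prey: 68+13-14=67; pred: 11+7-5=13
Step 10: prey: 67+13-17=63; pred: 13+8-6=15
Max prey = 68 at step 7

Answer: 68 7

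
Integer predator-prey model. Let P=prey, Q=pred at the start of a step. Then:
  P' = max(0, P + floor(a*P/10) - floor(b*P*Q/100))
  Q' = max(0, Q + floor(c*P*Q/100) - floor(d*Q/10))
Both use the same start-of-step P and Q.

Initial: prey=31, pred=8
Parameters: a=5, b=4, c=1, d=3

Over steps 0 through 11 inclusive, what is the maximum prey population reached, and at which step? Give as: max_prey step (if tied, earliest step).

Answer: 64 5

Derivation:
Step 1: prey: 31+15-9=37; pred: 8+2-2=8
Step 2: prey: 37+18-11=44; pred: 8+2-2=8
Step 3: prey: 44+22-14=52; pred: 8+3-2=9
Step 4: prey: 52+26-18=60; pred: 9+4-2=11
Step 5: prey: 60+30-26=64; pred: 11+6-3=14
Step 6: prey: 64+32-35=61; pred: 14+8-4=18
Step 7: prey: 61+30-43=48; pred: 18+10-5=23
Step 8: prey: 48+24-44=28; pred: 23+11-6=28
Step 9: prey: 28+14-31=11; pred: 28+7-8=27
Step 10: prey: 11+5-11=5; pred: 27+2-8=21
Step 11: prey: 5+2-4=3; pred: 21+1-6=16
Max prey = 64 at step 5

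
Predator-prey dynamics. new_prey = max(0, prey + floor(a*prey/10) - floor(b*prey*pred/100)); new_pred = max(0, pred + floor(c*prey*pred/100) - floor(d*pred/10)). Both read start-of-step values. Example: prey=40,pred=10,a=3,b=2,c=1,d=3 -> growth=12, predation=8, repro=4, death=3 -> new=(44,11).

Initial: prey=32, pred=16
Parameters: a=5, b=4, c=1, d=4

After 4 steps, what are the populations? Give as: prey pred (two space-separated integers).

Answer: 28 9

Derivation:
Step 1: prey: 32+16-20=28; pred: 16+5-6=15
Step 2: prey: 28+14-16=26; pred: 15+4-6=13
Step 3: prey: 26+13-13=26; pred: 13+3-5=11
Step 4: prey: 26+13-11=28; pred: 11+2-4=9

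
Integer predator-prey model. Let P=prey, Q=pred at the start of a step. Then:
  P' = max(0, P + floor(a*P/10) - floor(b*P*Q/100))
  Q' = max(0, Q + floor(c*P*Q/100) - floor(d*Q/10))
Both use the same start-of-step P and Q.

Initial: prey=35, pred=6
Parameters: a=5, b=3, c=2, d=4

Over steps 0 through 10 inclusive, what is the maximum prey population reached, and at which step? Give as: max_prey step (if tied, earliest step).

Step 1: prey: 35+17-6=46; pred: 6+4-2=8
Step 2: prey: 46+23-11=58; pred: 8+7-3=12
Step 3: prey: 58+29-20=67; pred: 12+13-4=21
Step 4: prey: 67+33-42=58; pred: 21+28-8=41
Step 5: prey: 58+29-71=16; pred: 41+47-16=72
Step 6: prey: 16+8-34=0; pred: 72+23-28=67
Step 7: prey: 0+0-0=0; pred: 67+0-26=41
Step 8: prey: 0+0-0=0; pred: 41+0-16=25
Step 9: prey: 0+0-0=0; pred: 25+0-10=15
Step 10: prey: 0+0-0=0; pred: 15+0-6=9
Max prey = 67 at step 3

Answer: 67 3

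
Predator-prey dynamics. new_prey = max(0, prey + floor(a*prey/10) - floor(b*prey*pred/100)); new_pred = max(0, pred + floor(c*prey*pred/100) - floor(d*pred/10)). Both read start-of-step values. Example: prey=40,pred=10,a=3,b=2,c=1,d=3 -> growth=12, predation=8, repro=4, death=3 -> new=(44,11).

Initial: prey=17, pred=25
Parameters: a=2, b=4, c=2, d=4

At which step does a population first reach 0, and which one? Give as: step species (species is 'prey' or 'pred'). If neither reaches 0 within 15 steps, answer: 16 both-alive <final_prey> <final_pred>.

Answer: 16 both-alive 1 2

Derivation:
Step 1: prey: 17+3-17=3; pred: 25+8-10=23
Step 2: prey: 3+0-2=1; pred: 23+1-9=15
Step 3: prey: 1+0-0=1; pred: 15+0-6=9
Step 4: prey: 1+0-0=1; pred: 9+0-3=6
Step 5: prey: 1+0-0=1; pred: 6+0-2=4
Step 6: prey: 1+0-0=1; pred: 4+0-1=3
Step 7: prey: 1+0-0=1; pred: 3+0-1=2
Step 8: prey: 1+0-0=1; pred: 2+0-0=2
Steps 9-15: state stable at prey=1, pred=2 (no change)
No extinction within 15 steps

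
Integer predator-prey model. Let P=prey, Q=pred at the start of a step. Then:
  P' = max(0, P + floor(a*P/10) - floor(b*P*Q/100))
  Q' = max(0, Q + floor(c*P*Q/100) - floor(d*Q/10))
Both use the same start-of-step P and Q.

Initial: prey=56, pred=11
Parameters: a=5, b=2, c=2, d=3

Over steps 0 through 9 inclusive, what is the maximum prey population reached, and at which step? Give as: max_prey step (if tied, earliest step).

Step 1: prey: 56+28-12=72; pred: 11+12-3=20
Step 2: prey: 72+36-28=80; pred: 20+28-6=42
Step 3: prey: 80+40-67=53; pred: 42+67-12=97
Step 4: prey: 53+26-102=0; pred: 97+102-29=170
Step 5: prey: 0+0-0=0; pred: 170+0-51=119
Step 6: prey: 0+0-0=0; pred: 119+0-35=84
Step 7: prey: 0+0-0=0; pred: 84+0-25=59
Step 8: prey: 0+0-0=0; pred: 59+0-17=42
Step 9: prey: 0+0-0=0; pred: 42+0-12=30
Max prey = 80 at step 2

Answer: 80 2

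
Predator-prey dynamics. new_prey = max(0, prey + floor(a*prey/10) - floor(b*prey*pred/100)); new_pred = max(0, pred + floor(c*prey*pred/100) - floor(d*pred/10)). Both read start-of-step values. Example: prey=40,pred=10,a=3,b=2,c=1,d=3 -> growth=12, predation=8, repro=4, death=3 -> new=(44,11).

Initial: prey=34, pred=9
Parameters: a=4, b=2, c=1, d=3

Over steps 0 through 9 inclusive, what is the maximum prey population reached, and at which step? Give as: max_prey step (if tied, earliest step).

Answer: 70 5

Derivation:
Step 1: prey: 34+13-6=41; pred: 9+3-2=10
Step 2: prey: 41+16-8=49; pred: 10+4-3=11
Step 3: prey: 49+19-10=58; pred: 11+5-3=13
Step 4: prey: 58+23-15=66; pred: 13+7-3=17
Step 5: prey: 66+26-22=70; pred: 17+11-5=23
Step 6: prey: 70+28-32=66; pred: 23+16-6=33
Step 7: prey: 66+26-43=49; pred: 33+21-9=45
Step 8: prey: 49+19-44=24; pred: 45+22-13=54
Step 9: prey: 24+9-25=8; pred: 54+12-16=50
Max prey = 70 at step 5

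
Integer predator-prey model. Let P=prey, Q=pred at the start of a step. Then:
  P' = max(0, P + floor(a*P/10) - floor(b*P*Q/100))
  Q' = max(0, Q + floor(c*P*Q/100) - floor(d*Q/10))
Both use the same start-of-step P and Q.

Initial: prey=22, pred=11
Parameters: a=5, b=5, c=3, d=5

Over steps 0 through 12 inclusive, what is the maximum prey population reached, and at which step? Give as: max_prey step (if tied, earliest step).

Step 1: prey: 22+11-12=21; pred: 11+7-5=13
Step 2: prey: 21+10-13=18; pred: 13+8-6=15
Step 3: prey: 18+9-13=14; pred: 15+8-7=16
Step 4: prey: 14+7-11=10; pred: 16+6-8=14
Step 5: prey: 10+5-7=8; pred: 14+4-7=11
Step 6: prey: 8+4-4=8; pred: 11+2-5=8
Step 7: prey: 8+4-3=9; pred: 8+1-4=5
Step 8: prey: 9+4-2=11; pred: 5+1-2=4
Step 9: prey: 11+5-2=14; pred: 4+1-2=3
Step 10: prey: 14+7-2=19; pred: 3+1-1=3
Step 11: prey: 19+9-2=26; pred: 3+1-1=3
Step 12: prey: 26+13-3=36; pred: 3+2-1=4
Max prey = 36 at step 12

Answer: 36 12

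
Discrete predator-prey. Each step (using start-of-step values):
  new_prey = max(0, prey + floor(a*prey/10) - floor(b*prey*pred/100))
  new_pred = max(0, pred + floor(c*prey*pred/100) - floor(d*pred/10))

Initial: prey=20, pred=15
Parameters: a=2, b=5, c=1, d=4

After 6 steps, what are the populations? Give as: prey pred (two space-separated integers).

Answer: 3 2

Derivation:
Step 1: prey: 20+4-15=9; pred: 15+3-6=12
Step 2: prey: 9+1-5=5; pred: 12+1-4=9
Step 3: prey: 5+1-2=4; pred: 9+0-3=6
Step 4: prey: 4+0-1=3; pred: 6+0-2=4
Step 5: prey: 3+0-0=3; pred: 4+0-1=3
Step 6: prey: 3+0-0=3; pred: 3+0-1=2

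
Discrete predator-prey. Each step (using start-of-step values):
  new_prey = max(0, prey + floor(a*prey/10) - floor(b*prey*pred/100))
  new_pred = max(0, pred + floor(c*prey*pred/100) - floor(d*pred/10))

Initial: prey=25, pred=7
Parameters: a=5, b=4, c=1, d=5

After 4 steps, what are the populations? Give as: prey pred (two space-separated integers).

Step 1: prey: 25+12-7=30; pred: 7+1-3=5
Step 2: prey: 30+15-6=39; pred: 5+1-2=4
Step 3: prey: 39+19-6=52; pred: 4+1-2=3
Step 4: prey: 52+26-6=72; pred: 3+1-1=3

Answer: 72 3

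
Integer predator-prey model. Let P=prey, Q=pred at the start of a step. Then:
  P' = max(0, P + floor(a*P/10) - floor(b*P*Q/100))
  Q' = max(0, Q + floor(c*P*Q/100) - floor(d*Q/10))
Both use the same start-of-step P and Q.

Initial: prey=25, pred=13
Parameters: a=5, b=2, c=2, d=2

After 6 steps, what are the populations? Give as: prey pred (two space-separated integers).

Step 1: prey: 25+12-6=31; pred: 13+6-2=17
Step 2: prey: 31+15-10=36; pred: 17+10-3=24
Step 3: prey: 36+18-17=37; pred: 24+17-4=37
Step 4: prey: 37+18-27=28; pred: 37+27-7=57
Step 5: prey: 28+14-31=11; pred: 57+31-11=77
Step 6: prey: 11+5-16=0; pred: 77+16-15=78

Answer: 0 78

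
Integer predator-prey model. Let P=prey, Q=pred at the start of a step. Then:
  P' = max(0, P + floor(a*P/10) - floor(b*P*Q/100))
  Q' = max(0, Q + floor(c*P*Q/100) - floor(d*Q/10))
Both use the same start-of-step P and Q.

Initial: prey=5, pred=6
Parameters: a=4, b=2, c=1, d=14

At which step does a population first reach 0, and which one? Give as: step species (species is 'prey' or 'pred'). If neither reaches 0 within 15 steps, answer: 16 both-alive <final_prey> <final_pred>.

Step 1: prey: 5+2-0=7; pred: 6+0-8=0
First extinction: pred at step 1

Answer: 1 pred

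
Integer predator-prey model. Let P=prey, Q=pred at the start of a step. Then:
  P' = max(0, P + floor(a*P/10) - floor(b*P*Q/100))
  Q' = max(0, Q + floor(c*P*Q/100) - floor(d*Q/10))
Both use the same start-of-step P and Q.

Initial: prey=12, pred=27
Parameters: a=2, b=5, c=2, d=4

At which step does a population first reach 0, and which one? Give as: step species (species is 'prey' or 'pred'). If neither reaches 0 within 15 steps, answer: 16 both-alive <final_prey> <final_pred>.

Answer: 1 prey

Derivation:
Step 1: prey: 12+2-16=0; pred: 27+6-10=23
First extinction: prey at step 1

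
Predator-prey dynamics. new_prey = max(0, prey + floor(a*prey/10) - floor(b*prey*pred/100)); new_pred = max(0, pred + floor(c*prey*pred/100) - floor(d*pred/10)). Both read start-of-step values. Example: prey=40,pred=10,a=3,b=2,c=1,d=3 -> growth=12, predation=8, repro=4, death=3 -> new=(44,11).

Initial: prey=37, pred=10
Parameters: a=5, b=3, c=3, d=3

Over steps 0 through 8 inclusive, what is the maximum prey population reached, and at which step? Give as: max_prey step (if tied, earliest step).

Step 1: prey: 37+18-11=44; pred: 10+11-3=18
Step 2: prey: 44+22-23=43; pred: 18+23-5=36
Step 3: prey: 43+21-46=18; pred: 36+46-10=72
Step 4: prey: 18+9-38=0; pred: 72+38-21=89
Step 5: prey: 0+0-0=0; pred: 89+0-26=63
Step 6: prey: 0+0-0=0; pred: 63+0-18=45
Step 7: prey: 0+0-0=0; pred: 45+0-13=32
Step 8: prey: 0+0-0=0; pred: 32+0-9=23
Max prey = 44 at step 1

Answer: 44 1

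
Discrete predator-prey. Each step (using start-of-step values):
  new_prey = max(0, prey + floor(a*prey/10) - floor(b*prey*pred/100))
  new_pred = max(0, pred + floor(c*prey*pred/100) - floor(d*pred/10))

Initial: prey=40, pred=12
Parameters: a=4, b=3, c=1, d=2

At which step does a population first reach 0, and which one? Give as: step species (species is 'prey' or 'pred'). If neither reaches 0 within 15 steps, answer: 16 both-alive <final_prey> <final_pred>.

Step 1: prey: 40+16-14=42; pred: 12+4-2=14
Step 2: prey: 42+16-17=41; pred: 14+5-2=17
Step 3: prey: 41+16-20=37; pred: 17+6-3=20
Step 4: prey: 37+14-22=29; pred: 20+7-4=23
Step 5: prey: 29+11-20=20; pred: 23+6-4=25
Step 6: prey: 20+8-15=13; pred: 25+5-5=25
Step 7: prey: 13+5-9=9; pred: 25+3-5=23
Step 8: prey: 9+3-6=6; pred: 23+2-4=21
Step 9: prey: 6+2-3=5; pred: 21+1-4=18
Step 10: prey: 5+2-2=5; pred: 18+0-3=15
Step 11: prey: 5+2-2=5; pred: 15+0-3=12
Step 12: prey: 5+2-1=6; pred: 12+0-2=10
Step 13: prey: 6+2-1=7; pred: 10+0-2=8
Step 14: prey: 7+2-1=8; pred: 8+0-1=7
Step 15: prey: 8+3-1=10; pred: 7+0-1=6
No extinction within 15 steps

Answer: 16 both-alive 10 6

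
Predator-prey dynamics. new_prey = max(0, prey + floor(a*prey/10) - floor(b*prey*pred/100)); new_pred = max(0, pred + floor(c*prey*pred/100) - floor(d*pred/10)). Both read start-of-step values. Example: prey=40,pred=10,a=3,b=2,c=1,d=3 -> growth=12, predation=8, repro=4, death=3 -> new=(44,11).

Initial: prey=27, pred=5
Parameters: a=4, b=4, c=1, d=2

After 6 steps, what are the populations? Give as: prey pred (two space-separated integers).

Step 1: prey: 27+10-5=32; pred: 5+1-1=5
Step 2: prey: 32+12-6=38; pred: 5+1-1=5
Step 3: prey: 38+15-7=46; pred: 5+1-1=5
Step 4: prey: 46+18-9=55; pred: 5+2-1=6
Step 5: prey: 55+22-13=64; pred: 6+3-1=8
Step 6: prey: 64+25-20=69; pred: 8+5-1=12

Answer: 69 12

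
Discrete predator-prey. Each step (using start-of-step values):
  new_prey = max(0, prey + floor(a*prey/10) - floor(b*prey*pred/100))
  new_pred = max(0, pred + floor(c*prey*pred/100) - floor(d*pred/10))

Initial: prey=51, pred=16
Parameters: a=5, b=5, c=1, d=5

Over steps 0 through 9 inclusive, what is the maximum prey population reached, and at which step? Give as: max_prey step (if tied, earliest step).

Step 1: prey: 51+25-40=36; pred: 16+8-8=16
Step 2: prey: 36+18-28=26; pred: 16+5-8=13
Step 3: prey: 26+13-16=23; pred: 13+3-6=10
Step 4: prey: 23+11-11=23; pred: 10+2-5=7
Step 5: prey: 23+11-8=26; pred: 7+1-3=5
Step 6: prey: 26+13-6=33; pred: 5+1-2=4
Step 7: prey: 33+16-6=43; pred: 4+1-2=3
Step 8: prey: 43+21-6=58; pred: 3+1-1=3
Step 9: prey: 58+29-8=79; pred: 3+1-1=3
Max prey = 79 at step 9

Answer: 79 9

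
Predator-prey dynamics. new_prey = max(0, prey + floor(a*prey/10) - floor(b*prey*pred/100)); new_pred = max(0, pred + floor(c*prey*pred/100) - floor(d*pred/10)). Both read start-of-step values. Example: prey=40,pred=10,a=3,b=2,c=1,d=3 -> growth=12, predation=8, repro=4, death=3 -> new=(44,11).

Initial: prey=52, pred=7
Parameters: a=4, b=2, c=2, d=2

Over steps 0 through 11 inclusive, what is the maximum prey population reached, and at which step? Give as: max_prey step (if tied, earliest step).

Step 1: prey: 52+20-7=65; pred: 7+7-1=13
Step 2: prey: 65+26-16=75; pred: 13+16-2=27
Step 3: prey: 75+30-40=65; pred: 27+40-5=62
Step 4: prey: 65+26-80=11; pred: 62+80-12=130
Step 5: prey: 11+4-28=0; pred: 130+28-26=132
Step 6: prey: 0+0-0=0; pred: 132+0-26=106
Step 7: prey: 0+0-0=0; pred: 106+0-21=85
Step 8: prey: 0+0-0=0; pred: 85+0-17=68
Step 9: prey: 0+0-0=0; pred: 68+0-13=55
Step 10: prey: 0+0-0=0; pred: 55+0-11=44
Step 11: prey: 0+0-0=0; pred: 44+0-8=36
Max prey = 75 at step 2

Answer: 75 2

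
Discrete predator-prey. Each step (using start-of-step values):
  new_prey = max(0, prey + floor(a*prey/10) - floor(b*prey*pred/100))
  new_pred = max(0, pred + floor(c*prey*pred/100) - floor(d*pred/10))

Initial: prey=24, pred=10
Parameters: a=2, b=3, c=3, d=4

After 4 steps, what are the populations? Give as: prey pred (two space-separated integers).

Answer: 8 17

Derivation:
Step 1: prey: 24+4-7=21; pred: 10+7-4=13
Step 2: prey: 21+4-8=17; pred: 13+8-5=16
Step 3: prey: 17+3-8=12; pred: 16+8-6=18
Step 4: prey: 12+2-6=8; pred: 18+6-7=17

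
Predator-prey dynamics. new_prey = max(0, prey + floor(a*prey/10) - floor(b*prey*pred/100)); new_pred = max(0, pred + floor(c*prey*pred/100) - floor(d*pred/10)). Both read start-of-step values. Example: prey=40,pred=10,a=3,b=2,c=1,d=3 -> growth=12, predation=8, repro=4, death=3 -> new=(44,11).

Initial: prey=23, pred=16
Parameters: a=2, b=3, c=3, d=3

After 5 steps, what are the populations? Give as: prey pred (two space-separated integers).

Step 1: prey: 23+4-11=16; pred: 16+11-4=23
Step 2: prey: 16+3-11=8; pred: 23+11-6=28
Step 3: prey: 8+1-6=3; pred: 28+6-8=26
Step 4: prey: 3+0-2=1; pred: 26+2-7=21
Step 5: prey: 1+0-0=1; pred: 21+0-6=15

Answer: 1 15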